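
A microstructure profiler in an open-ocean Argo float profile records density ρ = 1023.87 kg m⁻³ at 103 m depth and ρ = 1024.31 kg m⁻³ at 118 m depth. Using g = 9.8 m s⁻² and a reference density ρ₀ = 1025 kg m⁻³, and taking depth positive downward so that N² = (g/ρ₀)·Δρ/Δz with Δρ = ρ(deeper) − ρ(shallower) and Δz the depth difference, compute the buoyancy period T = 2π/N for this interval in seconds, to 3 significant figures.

Δρ = 1024.31 − 1023.87 = 0.44 kg m⁻³ over Δz = 118 − 103 = 15 m.
N² = (9.8/1025) × (0.44/15) = 2.8046 × 10⁻⁴ s⁻².
N = √(2.8046 × 10⁻⁴) = 0.016747 rad s⁻¹, so T = 2π/N = 375.18 s ≈ 375 s.

375 s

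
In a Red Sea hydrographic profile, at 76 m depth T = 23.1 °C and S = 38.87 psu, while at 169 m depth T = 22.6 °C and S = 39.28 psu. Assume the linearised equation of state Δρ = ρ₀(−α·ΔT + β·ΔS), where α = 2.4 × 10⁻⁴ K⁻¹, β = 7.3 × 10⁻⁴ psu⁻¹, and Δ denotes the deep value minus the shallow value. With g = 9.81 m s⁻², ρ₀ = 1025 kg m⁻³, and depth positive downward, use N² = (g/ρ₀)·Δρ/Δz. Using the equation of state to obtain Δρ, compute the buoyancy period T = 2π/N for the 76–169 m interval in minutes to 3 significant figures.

ΔT = -0.5 K, ΔS = +0.41 psu (deep − shallow).
Δρ/ρ₀ = −αΔT + βΔS = 1.20 × 10⁻⁴ + 2.993 × 10⁻⁴ = 4.193 × 10⁻⁴, so Δρ ≈ 0.4298 kg m⁻³.
N² = (g/ρ₀)·Δρ/Δz = g·(Δρ/ρ₀)/Δz = 9.81 × 4.193 × 10⁻⁴ / 93 = 4.4229 × 10⁻⁵ s⁻².
N = √(4.4229 × 10⁻⁵) = 6.6505 × 10⁻³ rad s⁻¹ → T = 2π/N = 944.77 s = 15.746 min ≈ 15.7 min.

15.7 min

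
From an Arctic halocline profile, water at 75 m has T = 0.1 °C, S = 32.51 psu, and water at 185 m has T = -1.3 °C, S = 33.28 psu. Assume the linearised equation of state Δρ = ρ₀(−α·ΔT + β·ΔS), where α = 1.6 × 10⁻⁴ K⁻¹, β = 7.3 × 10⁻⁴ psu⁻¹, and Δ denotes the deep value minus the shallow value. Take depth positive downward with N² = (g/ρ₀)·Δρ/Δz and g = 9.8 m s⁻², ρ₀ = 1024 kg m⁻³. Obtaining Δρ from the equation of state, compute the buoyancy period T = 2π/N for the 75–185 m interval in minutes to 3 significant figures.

12.5 min

ΔT = -1.4 K, ΔS = +0.77 psu (deep − shallow).
Δρ/ρ₀ = −αΔT + βΔS = 2.24 × 10⁻⁴ + 5.621 × 10⁻⁴ = 7.861 × 10⁻⁴, so Δρ ≈ 0.8050 kg m⁻³.
N² = (g/ρ₀)·Δρ/Δz = g·(Δρ/ρ₀)/Δz = 9.8 × 7.861 × 10⁻⁴ / 110 = 7.0034 × 10⁻⁵ s⁻².
N = √(7.0034 × 10⁻⁵) = 8.3686 × 10⁻³ rad s⁻¹ → T = 2π/N = 750.80 s = 12.513 min ≈ 12.5 min.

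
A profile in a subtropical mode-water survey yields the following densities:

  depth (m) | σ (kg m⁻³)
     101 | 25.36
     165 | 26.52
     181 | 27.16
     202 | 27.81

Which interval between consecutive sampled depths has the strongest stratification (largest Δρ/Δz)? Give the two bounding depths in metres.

165–181 m

Compute the density gradient over each adjacent pair:
  101–165 m: Δρ/Δz = 1.16/64 = 0.018 kg m⁻⁴
  165–181 m: Δρ/Δz = 0.64/16 = 0.040 kg m⁻⁴
  181–202 m: Δρ/Δz = 0.65/21 = 0.031 kg m⁻⁴
The largest gradient is in the 165–181 m interval — the pycnocline.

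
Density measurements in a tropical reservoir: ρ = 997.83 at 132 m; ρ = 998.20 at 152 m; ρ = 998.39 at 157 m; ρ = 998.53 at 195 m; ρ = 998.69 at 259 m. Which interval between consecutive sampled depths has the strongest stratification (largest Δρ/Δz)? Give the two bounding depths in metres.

152–157 m

Compute the density gradient over each adjacent pair:
  132–152 m: Δρ/Δz = 0.37/20 = 0.018 kg m⁻⁴
  152–157 m: Δρ/Δz = 0.19/5 = 0.038 kg m⁻⁴
  157–195 m: Δρ/Δz = 0.14/38 = 3.7 × 10⁻³ kg m⁻⁴
  195–259 m: Δρ/Δz = 0.16/64 = 2.5 × 10⁻³ kg m⁻⁴
The largest gradient is in the 152–157 m interval — the pycnocline.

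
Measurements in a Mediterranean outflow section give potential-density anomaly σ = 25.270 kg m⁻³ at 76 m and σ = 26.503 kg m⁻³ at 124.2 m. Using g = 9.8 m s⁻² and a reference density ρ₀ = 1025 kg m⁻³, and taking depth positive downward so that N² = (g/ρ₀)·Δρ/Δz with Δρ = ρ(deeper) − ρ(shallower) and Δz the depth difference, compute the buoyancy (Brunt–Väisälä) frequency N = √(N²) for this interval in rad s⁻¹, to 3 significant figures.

0.0156 rad s⁻¹

Δρ = 1026.503 − 1025.270 = 1.233 kg m⁻³ over Δz = 124.2 − 76 = 48.2 m.
N² = (9.8/1025) × (1.233/48.2) = 2.4458 × 10⁻⁴ s⁻².
N = √(2.4458 × 10⁻⁴) = 0.015639 rad s⁻¹ ≈ 0.0156 rad s⁻¹.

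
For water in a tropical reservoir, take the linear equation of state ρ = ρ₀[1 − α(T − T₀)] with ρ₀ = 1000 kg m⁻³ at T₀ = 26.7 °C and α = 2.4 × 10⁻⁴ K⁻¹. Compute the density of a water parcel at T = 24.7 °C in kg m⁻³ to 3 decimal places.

T − T₀ = -2.0 K.
Bracket = 1 − α·(-2.0) = 1 + (4.80 × 10⁻⁴) = 1.0004800.
ρ = 1000 × 1.0004800 = 1000.480 kg m⁻³.

1000.480 kg m⁻³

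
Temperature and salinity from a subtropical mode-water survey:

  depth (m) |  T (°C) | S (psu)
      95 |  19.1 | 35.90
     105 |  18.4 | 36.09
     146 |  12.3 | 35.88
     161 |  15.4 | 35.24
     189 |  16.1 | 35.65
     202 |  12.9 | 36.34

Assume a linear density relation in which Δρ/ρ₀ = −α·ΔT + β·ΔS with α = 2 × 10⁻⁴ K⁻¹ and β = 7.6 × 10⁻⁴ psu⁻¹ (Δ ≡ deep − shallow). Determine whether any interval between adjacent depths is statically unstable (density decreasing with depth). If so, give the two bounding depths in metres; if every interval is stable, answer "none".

Evaluate Δρ/ρ₀ = −αΔT + βΔS across each adjacent pair:
  95–105 m: −αΔT+βΔS = −(2 × 10⁻⁴)(-0.7)+(7.6 × 10⁻⁴)(+0.19) = 2.8 × 10⁻⁴ → stable
  105–146 m: −αΔT+βΔS = −(2 × 10⁻⁴)(-6.1)+(7.6 × 10⁻⁴)(-0.21) = 1.1 × 10⁻³ → stable
  146–161 m: −αΔT+βΔS = −(2 × 10⁻⁴)(+3.1)+(7.6 × 10⁻⁴)(-0.64) = -1.1 × 10⁻³ → UNSTABLE
  161–189 m: −αΔT+βΔS = −(2 × 10⁻⁴)(+0.7)+(7.6 × 10⁻⁴)(+0.41) = 1.7 × 10⁻⁴ → stable
  189–202 m: −αΔT+βΔS = −(2 × 10⁻⁴)(-3.2)+(7.6 × 10⁻⁴)(+0.69) = 1.2 × 10⁻³ → stable
The 146–161 m interval has Δρ < 0: lighter water underlies denser water.

146–161 m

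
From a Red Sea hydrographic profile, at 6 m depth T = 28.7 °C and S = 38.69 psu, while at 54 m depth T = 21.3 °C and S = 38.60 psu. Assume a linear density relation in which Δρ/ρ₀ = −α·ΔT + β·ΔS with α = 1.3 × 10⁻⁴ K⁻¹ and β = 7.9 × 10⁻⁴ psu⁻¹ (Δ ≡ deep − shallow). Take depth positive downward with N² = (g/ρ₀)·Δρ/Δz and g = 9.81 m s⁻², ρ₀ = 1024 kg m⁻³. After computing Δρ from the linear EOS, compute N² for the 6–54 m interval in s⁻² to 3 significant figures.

1.82 × 10⁻⁴ s⁻²

ΔT = -7.4 K, ΔS = -0.09 psu (deep − shallow).
Δρ/ρ₀ = −αΔT + βΔS = 9.62 × 10⁻⁴ − 7.11 × 10⁻⁵ = 8.909 × 10⁻⁴, so Δρ ≈ 0.9123 kg m⁻³.
N² = (g/ρ₀)·Δρ/Δz = g·(Δρ/ρ₀)/Δz = 9.81 × 8.909 × 10⁻⁴ / 48 = 1.8208 × 10⁻⁴ s⁻² ≈ 1.82 × 10⁻⁴ s⁻².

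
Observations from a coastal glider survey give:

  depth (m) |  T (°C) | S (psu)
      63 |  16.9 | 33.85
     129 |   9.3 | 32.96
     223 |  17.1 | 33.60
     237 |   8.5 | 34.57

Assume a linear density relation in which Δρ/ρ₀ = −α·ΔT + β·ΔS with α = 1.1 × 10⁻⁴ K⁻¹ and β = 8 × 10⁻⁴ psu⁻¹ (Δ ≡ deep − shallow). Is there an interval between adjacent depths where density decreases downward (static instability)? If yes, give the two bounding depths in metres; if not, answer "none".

Evaluate Δρ/ρ₀ = −αΔT + βΔS across each adjacent pair:
  63–129 m: −αΔT+βΔS = −(1.1 × 10⁻⁴)(-7.6)+(8 × 10⁻⁴)(-0.89) = 1.2 × 10⁻⁴ → stable
  129–223 m: −αΔT+βΔS = −(1.1 × 10⁻⁴)(+7.8)+(8 × 10⁻⁴)(+0.64) = -3.5 × 10⁻⁴ → UNSTABLE
  223–237 m: −αΔT+βΔS = −(1.1 × 10⁻⁴)(-8.6)+(8 × 10⁻⁴)(+0.97) = 1.7 × 10⁻³ → stable
The 129–223 m interval has Δρ < 0: lighter water underlies denser water.

129–223 m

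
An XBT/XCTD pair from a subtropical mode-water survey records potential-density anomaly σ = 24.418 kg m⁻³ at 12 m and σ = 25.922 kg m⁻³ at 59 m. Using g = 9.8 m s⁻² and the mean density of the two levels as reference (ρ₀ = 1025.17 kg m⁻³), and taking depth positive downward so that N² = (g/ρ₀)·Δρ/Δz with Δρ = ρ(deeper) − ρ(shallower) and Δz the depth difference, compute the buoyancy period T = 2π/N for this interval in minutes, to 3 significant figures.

5.99 min

Δρ = 1025.922 − 1024.418 = 1.504 kg m⁻³ over Δz = 59 − 12 = 47 m.
N² = (9.8/1025.17) × (1.504/47) = 3.0590 × 10⁻⁴ s⁻².
N = √(3.0590 × 10⁻⁴) = 0.017490 rad s⁻¹, so T = 2π/N = 359.24 s = 5.9873 min ≈ 5.99 min.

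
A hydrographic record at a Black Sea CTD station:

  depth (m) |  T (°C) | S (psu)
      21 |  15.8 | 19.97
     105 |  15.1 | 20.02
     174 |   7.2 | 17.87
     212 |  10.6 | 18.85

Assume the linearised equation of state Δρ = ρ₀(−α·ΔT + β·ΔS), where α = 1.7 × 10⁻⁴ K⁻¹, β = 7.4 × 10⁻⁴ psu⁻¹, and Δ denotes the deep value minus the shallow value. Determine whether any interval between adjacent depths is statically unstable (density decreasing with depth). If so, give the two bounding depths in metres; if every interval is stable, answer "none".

105–174 m

Evaluate Δρ/ρ₀ = −αΔT + βΔS across each adjacent pair:
  21–105 m: −αΔT+βΔS = −(1.7 × 10⁻⁴)(-0.7)+(7.4 × 10⁻⁴)(+0.05) = 1.6 × 10⁻⁴ → stable
  105–174 m: −αΔT+βΔS = −(1.7 × 10⁻⁴)(-7.9)+(7.4 × 10⁻⁴)(-2.15) = -2.5 × 10⁻⁴ → UNSTABLE
  174–212 m: −αΔT+βΔS = −(1.7 × 10⁻⁴)(+3.4)+(7.4 × 10⁻⁴)(+0.98) = 1.5 × 10⁻⁴ → stable
The 105–174 m interval has Δρ < 0: lighter water underlies denser water.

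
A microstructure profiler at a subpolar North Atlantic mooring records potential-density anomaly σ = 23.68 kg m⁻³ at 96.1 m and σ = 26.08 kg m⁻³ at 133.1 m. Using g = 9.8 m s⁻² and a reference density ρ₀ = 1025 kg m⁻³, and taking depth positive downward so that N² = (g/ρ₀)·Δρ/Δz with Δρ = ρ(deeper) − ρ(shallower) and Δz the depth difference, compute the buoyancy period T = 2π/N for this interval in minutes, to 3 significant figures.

Δρ = 1026.08 − 1023.68 = 2.40 kg m⁻³ over Δz = 133.1 − 96.1 = 37 m.
N² = (9.8/1025) × (2.40/37) = 6.2017 × 10⁻⁴ s⁻².
N = √(6.2017 × 10⁻⁴) = 0.024903 rad s⁻¹, so T = 2π/N = 252.31 s = 4.2052 min ≈ 4.21 min.

4.21 min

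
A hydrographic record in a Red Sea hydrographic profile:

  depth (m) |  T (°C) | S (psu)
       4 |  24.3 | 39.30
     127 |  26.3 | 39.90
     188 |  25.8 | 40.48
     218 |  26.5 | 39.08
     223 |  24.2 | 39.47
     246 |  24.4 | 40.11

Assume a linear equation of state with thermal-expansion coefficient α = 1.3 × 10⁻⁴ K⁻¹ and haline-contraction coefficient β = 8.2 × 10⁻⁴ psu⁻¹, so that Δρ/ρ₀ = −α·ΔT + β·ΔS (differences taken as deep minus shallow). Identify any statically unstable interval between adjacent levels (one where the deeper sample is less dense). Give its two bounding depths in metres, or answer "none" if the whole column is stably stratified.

Evaluate Δρ/ρ₀ = −αΔT + βΔS across each adjacent pair:
  4–127 m: −αΔT+βΔS = −(1.3 × 10⁻⁴)(+2.0)+(8.2 × 10⁻⁴)(+0.60) = 2.3 × 10⁻⁴ → stable
  127–188 m: −αΔT+βΔS = −(1.3 × 10⁻⁴)(-0.5)+(8.2 × 10⁻⁴)(+0.58) = 5.4 × 10⁻⁴ → stable
  188–218 m: −αΔT+βΔS = −(1.3 × 10⁻⁴)(+0.7)+(8.2 × 10⁻⁴)(-1.40) = -1.2 × 10⁻³ → UNSTABLE
  218–223 m: −αΔT+βΔS = −(1.3 × 10⁻⁴)(-2.3)+(8.2 × 10⁻⁴)(+0.39) = 6.2 × 10⁻⁴ → stable
  223–246 m: −αΔT+βΔS = −(1.3 × 10⁻⁴)(+0.2)+(8.2 × 10⁻⁴)(+0.64) = 5.0 × 10⁻⁴ → stable
The 188–218 m interval has Δρ < 0: lighter water underlies denser water.

188–218 m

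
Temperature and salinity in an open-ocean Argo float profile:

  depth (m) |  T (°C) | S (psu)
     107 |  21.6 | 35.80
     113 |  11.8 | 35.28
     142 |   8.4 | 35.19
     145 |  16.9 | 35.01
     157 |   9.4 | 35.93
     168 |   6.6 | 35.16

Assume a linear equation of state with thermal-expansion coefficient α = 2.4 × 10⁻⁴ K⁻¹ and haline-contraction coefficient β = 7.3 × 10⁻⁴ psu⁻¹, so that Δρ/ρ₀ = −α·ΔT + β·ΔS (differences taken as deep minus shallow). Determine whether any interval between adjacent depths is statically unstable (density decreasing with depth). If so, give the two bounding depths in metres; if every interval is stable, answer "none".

142–145 m

Evaluate Δρ/ρ₀ = −αΔT + βΔS across each adjacent pair:
  107–113 m: −αΔT+βΔS = −(2.4 × 10⁻⁴)(-9.8)+(7.3 × 10⁻⁴)(-0.52) = 2.0 × 10⁻³ → stable
  113–142 m: −αΔT+βΔS = −(2.4 × 10⁻⁴)(-3.4)+(7.3 × 10⁻⁴)(-0.09) = 7.5 × 10⁻⁴ → stable
  142–145 m: −αΔT+βΔS = −(2.4 × 10⁻⁴)(+8.5)+(7.3 × 10⁻⁴)(-0.18) = -2.2 × 10⁻³ → UNSTABLE
  145–157 m: −αΔT+βΔS = −(2.4 × 10⁻⁴)(-7.5)+(7.3 × 10⁻⁴)(+0.92) = 2.5 × 10⁻³ → stable
  157–168 m: −αΔT+βΔS = −(2.4 × 10⁻⁴)(-2.8)+(7.3 × 10⁻⁴)(-0.77) = 1.1 × 10⁻⁴ → stable
The 142–145 m interval has Δρ < 0: lighter water underlies denser water.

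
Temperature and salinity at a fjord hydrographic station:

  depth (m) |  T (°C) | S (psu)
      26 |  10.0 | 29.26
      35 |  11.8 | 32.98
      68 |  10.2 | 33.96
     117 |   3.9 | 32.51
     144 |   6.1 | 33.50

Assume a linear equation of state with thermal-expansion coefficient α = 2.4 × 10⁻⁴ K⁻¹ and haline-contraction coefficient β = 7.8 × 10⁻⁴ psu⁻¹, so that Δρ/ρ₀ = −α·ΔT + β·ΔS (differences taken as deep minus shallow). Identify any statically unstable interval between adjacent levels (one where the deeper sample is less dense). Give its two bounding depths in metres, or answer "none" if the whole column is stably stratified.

none

Evaluate Δρ/ρ₀ = −αΔT + βΔS across each adjacent pair:
  26–35 m: −αΔT+βΔS = −(2.4 × 10⁻⁴)(+1.8)+(7.8 × 10⁻⁴)(+3.72) = 2.5 × 10⁻³ → stable
  35–68 m: −αΔT+βΔS = −(2.4 × 10⁻⁴)(-1.6)+(7.8 × 10⁻⁴)(+0.98) = 1.1 × 10⁻³ → stable
  68–117 m: −αΔT+βΔS = −(2.4 × 10⁻⁴)(-6.3)+(7.8 × 10⁻⁴)(-1.45) = 3.8 × 10⁻⁴ → stable
  117–144 m: −αΔT+βΔS = −(2.4 × 10⁻⁴)(+2.2)+(7.8 × 10⁻⁴)(+0.99) = 2.4 × 10⁻⁴ → stable
Every interval has Δρ > 0: the column is stably stratified throughout.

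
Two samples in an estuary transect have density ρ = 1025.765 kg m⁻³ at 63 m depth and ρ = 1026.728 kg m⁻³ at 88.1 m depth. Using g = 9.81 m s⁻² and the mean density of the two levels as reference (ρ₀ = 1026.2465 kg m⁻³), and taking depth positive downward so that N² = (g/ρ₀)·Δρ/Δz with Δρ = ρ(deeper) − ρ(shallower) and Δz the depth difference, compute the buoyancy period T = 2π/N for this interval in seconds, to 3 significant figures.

Δρ = 1026.728 − 1025.765 = 0.963 kg m⁻³ over Δz = 88.1 − 63 = 25.1 m.
N² = (9.81/1026.2465) × (0.963/25.1) = 3.6675 × 10⁻⁴ s⁻².
N = √(3.6675 × 10⁻⁴) = 0.019151 rad s⁻¹, so T = 2π/N = 328.09 s ≈ 328 s.
A positive N² confirms static stability across the interval.

328 s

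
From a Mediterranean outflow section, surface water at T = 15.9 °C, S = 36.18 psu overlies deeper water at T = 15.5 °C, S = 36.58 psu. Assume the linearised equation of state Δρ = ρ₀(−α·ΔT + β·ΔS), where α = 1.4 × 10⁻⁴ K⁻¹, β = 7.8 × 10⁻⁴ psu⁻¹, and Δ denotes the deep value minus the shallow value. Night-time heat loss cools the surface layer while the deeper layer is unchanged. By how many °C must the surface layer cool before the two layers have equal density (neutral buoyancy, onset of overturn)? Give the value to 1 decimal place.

2.6 °C

Neutral buoyancy requires Δρ = 0, i.e. −α(T_deep − T_surf′) + β(S_deep − S_surf) = 0.
T_surf′ = T_deep − (β/α)·ΔS = 15.5 − (7.8 × 10⁻⁴/1.4 × 10⁻⁴)·(+0.40) = 13.271 °C.
Cooling required: 15.9 − (13.271) = 2.629 °C.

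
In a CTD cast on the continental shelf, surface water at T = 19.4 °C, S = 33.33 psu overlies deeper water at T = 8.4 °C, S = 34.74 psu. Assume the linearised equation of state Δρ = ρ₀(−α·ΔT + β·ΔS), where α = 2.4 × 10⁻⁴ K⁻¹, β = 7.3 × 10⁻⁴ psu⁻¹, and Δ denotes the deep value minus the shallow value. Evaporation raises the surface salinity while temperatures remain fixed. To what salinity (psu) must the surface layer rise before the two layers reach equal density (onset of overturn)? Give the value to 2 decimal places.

Neutral buoyancy requires −α(T_deep − T_surf) + β(S_deep − S_surf′) = 0.
S_surf′ = S_deep − (α/β)·ΔT = 34.74 − (2.4 × 10⁻⁴/7.3 × 10⁻⁴)·(-11.0) = 38.3564 psu.
Increase required: 38.3564 − 33.33 = 5.0264 psu.

38.36 psu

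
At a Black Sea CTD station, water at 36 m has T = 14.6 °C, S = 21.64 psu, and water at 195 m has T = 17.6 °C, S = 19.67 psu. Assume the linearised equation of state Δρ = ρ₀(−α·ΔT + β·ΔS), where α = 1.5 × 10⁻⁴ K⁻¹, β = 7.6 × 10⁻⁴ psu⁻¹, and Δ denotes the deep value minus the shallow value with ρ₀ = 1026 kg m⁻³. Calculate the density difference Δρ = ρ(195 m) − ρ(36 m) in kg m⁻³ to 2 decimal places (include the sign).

-2.00 kg m⁻³

ΔT = +3.0 K, ΔS = -1.97 psu (deep − shallow).
Δρ/ρ₀ = −(1.5 × 10⁻⁴)(+3.0) + (7.6 × 10⁻⁴)(-1.97) = -1.9472 × 10⁻³.
Δρ = 1026 × (-1.9472 × 10⁻³) = -2.00 kg m⁻³.
Negative Δρ: lighter below, statically unstable.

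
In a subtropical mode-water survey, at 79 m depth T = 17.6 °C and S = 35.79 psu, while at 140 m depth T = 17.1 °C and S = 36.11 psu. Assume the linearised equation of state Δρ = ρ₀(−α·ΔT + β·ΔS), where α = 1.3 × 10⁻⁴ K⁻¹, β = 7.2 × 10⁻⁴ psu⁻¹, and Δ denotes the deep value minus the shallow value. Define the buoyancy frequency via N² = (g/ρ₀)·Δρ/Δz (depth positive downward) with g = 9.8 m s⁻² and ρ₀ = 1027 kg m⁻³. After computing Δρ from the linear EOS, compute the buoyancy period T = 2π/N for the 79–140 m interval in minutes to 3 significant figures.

ΔT = -0.5 K, ΔS = +0.32 psu (deep − shallow).
Δρ/ρ₀ = −αΔT + βΔS = 6.50 × 10⁻⁵ + 2.304 × 10⁻⁴ = 2.954 × 10⁻⁴, so Δρ ≈ 0.3034 kg m⁻³.
N² = (g/ρ₀)·Δρ/Δz = g·(Δρ/ρ₀)/Δz = 9.8 × 2.954 × 10⁻⁴ / 61 = 4.7458 × 10⁻⁵ s⁻².
N = √(4.7458 × 10⁻⁵) = 6.8890 × 10⁻³ rad s⁻¹ → T = 2π/N = 912.06 s = 15.201 min ≈ 15.2 min.

15.2 min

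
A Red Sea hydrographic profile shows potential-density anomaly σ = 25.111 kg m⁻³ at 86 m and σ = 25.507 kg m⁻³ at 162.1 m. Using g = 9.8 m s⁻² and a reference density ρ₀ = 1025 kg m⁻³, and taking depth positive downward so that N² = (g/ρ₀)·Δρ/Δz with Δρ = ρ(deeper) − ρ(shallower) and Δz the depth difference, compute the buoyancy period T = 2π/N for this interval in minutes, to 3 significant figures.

Δρ = 1025.507 − 1025.111 = 0.396 kg m⁻³ over Δz = 162.1 − 86 = 76.1 m.
N² = (9.8/1025) × (0.396/76.1) = 4.9752 × 10⁻⁵ s⁻².
N = √(4.9752 × 10⁻⁵) = 7.0535 × 10⁻³ rad s⁻¹, so T = 2π/N = 890.79 s = 14.846 min ≈ 14.8 min.

14.8 min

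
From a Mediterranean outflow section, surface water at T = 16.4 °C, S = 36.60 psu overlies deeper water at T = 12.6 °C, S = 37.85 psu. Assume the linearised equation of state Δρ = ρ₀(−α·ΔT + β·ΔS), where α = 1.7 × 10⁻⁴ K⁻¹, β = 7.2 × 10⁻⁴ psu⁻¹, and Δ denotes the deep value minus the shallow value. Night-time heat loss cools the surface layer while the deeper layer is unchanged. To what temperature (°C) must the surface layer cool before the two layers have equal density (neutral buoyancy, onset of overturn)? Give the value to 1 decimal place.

Neutral buoyancy requires Δρ = 0, i.e. −α(T_deep − T_surf′) + β(S_deep − S_surf) = 0.
T_surf′ = T_deep − (β/α)·ΔS = 12.6 − (7.2 × 10⁻⁴/1.7 × 10⁻⁴)·(+1.25) = 7.306 °C.
Cooling required: 16.4 − (7.306) = 9.094 °C.

7.3 °C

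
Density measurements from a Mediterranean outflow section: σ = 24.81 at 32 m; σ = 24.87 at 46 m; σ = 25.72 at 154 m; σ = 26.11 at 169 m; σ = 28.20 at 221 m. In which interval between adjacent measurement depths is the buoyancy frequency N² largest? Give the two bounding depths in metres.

169–221 m

Compute the density gradient over each adjacent pair:
  32–46 m: Δρ/Δz = 0.06/14 = 4.3 × 10⁻³ kg m⁻⁴
  46–154 m: Δρ/Δz = 0.85/108 = 7.9 × 10⁻³ kg m⁻⁴
  154–169 m: Δρ/Δz = 0.39/15 = 0.026 kg m⁻⁴
  169–221 m: Δρ/Δz = 2.09/52 = 0.040 kg m⁻⁴
The largest gradient is in the 169–221 m interval — the pycnocline.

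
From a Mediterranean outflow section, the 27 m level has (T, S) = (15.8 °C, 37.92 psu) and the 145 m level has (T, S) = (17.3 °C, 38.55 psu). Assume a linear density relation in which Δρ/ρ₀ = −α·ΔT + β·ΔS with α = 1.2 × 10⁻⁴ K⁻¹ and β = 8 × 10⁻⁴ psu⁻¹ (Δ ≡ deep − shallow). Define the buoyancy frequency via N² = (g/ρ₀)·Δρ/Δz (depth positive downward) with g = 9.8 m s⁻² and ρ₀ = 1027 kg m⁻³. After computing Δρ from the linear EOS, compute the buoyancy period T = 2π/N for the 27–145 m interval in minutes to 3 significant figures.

20.2 min

ΔT = +1.5 K, ΔS = +0.63 psu (deep − shallow).
Δρ/ρ₀ = −αΔT + βΔS = -1.80 × 10⁻⁴ + 5.04 × 10⁻⁴ = 3.24 × 10⁻⁴, so Δρ ≈ 0.3327 kg m⁻³.
N² = (g/ρ₀)·Δρ/Δz = g·(Δρ/ρ₀)/Δz = 9.8 × 3.24 × 10⁻⁴ / 118 = 2.6908 × 10⁻⁵ s⁻².
N = √(2.6908 × 10⁻⁵) = 5.1873 × 10⁻³ rad s⁻¹ → T = 2π/N = 1.2113 × 10³ s = 20.188 min ≈ 20.2 min.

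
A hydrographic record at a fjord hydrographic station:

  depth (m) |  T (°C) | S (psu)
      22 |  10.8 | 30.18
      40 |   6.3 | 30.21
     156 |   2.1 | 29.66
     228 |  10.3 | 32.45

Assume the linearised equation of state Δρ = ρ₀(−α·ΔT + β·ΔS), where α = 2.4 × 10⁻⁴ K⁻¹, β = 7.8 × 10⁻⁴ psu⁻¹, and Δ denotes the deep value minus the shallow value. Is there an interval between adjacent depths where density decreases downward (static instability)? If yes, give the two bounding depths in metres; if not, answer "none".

Evaluate Δρ/ρ₀ = −αΔT + βΔS across each adjacent pair:
  22–40 m: −αΔT+βΔS = −(2.4 × 10⁻⁴)(-4.5)+(7.8 × 10⁻⁴)(+0.03) = 1.1 × 10⁻³ → stable
  40–156 m: −αΔT+βΔS = −(2.4 × 10⁻⁴)(-4.2)+(7.8 × 10⁻⁴)(-0.55) = 5.8 × 10⁻⁴ → stable
  156–228 m: −αΔT+βΔS = −(2.4 × 10⁻⁴)(+8.2)+(7.8 × 10⁻⁴)(+2.79) = 2.1 × 10⁻⁴ → stable
Every interval has Δρ > 0: the column is stably stratified throughout.

none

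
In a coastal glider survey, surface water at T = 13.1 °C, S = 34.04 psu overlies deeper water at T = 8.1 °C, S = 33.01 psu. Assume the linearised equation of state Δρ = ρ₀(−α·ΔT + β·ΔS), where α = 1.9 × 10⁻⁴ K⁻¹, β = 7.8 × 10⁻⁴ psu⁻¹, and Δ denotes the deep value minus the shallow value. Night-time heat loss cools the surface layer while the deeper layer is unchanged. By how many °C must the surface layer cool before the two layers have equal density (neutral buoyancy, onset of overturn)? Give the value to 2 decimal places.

Neutral buoyancy requires Δρ = 0, i.e. −α(T_deep − T_surf′) + β(S_deep − S_surf) = 0.
T_surf′ = T_deep − (β/α)·ΔS = 8.1 − (7.8 × 10⁻⁴/1.9 × 10⁻⁴)·(-1.03) = 12.3284 °C.
Cooling required: 13.1 − (12.3284) = 0.7716 °C.

0.77 °C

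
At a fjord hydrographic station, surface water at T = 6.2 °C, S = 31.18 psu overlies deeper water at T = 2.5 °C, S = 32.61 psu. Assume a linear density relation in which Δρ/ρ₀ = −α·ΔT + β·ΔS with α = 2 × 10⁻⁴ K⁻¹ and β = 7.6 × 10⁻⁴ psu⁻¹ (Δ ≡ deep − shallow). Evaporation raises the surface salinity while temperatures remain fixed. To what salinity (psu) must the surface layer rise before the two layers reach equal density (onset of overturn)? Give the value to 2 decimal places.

33.58 psu

Neutral buoyancy requires −α(T_deep − T_surf) + β(S_deep − S_surf′) = 0.
S_surf′ = S_deep − (α/β)·ΔT = 32.61 − (2 × 10⁻⁴/7.6 × 10⁻⁴)·(-3.7) = 33.5837 psu.
Increase required: 33.5837 − 31.18 = 2.4037 psu.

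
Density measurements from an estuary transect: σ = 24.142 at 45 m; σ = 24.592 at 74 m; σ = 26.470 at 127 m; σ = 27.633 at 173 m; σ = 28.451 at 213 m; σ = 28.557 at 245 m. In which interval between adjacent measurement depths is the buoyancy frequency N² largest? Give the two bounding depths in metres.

Compute the density gradient over each adjacent pair:
  45–74 m: Δρ/Δz = 0.450/29 = 0.016 kg m⁻⁴
  74–127 m: Δρ/Δz = 1.878/53 = 0.035 kg m⁻⁴
  127–173 m: Δρ/Δz = 1.163/46 = 0.025 kg m⁻⁴
  173–213 m: Δρ/Δz = 0.818/40 = 0.020 kg m⁻⁴
  213–245 m: Δρ/Δz = 0.106/32 = 3.3 × 10⁻³ kg m⁻⁴
The largest gradient is in the 74–127 m interval — the pycnocline.

74–127 m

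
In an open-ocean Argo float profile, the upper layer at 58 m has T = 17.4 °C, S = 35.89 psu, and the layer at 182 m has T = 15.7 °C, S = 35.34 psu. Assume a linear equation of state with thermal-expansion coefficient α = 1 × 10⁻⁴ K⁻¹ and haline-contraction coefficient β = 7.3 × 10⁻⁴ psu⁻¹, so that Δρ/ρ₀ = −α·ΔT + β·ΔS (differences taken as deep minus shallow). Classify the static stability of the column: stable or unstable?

unstable

ΔT = 15.7 − 17.4 = -1.7 K and ΔS = 35.34 − 35.89 = -0.55 psu (deep − shallow).
−αΔT = 1.70 × 10⁻⁴; βΔS = -4.015 × 10⁻⁴; sum Δρ/ρ₀ = -2.315 × 10⁻⁴.
Δρ/ρ₀ < 0, so Δρ < 0: deeper water is lighter → statically unstable; the column would overturn.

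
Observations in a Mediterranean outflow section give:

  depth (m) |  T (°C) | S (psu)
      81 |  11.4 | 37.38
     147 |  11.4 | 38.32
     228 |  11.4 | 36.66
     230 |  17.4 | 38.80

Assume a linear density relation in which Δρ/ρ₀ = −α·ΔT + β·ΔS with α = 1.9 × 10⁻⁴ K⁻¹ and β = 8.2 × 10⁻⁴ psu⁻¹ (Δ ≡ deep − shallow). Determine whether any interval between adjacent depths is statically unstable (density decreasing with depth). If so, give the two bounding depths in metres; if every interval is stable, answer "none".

147–228 m

Evaluate Δρ/ρ₀ = −αΔT + βΔS across each adjacent pair:
  81–147 m: −αΔT+βΔS = −(1.9 × 10⁻⁴)(+0.0)+(8.2 × 10⁻⁴)(+0.94) = 7.7 × 10⁻⁴ → stable
  147–228 m: −αΔT+βΔS = −(1.9 × 10⁻⁴)(+0.0)+(8.2 × 10⁻⁴)(-1.66) = -1.4 × 10⁻³ → UNSTABLE
  228–230 m: −αΔT+βΔS = −(1.9 × 10⁻⁴)(+6.0)+(8.2 × 10⁻⁴)(+2.14) = 6.1 × 10⁻⁴ → stable
The 147–228 m interval has Δρ < 0: lighter water underlies denser water.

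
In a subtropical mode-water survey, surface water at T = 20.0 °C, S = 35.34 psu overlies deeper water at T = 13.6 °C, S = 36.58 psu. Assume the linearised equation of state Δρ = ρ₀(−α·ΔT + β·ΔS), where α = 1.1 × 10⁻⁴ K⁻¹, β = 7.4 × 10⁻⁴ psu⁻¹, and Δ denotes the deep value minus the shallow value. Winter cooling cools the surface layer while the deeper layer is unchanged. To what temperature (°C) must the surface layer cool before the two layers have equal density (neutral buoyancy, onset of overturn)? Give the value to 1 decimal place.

5.3 °C

Neutral buoyancy requires Δρ = 0, i.e. −α(T_deep − T_surf′) + β(S_deep − S_surf) = 0.
T_surf′ = T_deep − (β/α)·ΔS = 13.6 − (7.4 × 10⁻⁴/1.1 × 10⁻⁴)·(+1.24) = 5.258 °C.
Cooling required: 20.0 − (5.258) = 14.742 °C.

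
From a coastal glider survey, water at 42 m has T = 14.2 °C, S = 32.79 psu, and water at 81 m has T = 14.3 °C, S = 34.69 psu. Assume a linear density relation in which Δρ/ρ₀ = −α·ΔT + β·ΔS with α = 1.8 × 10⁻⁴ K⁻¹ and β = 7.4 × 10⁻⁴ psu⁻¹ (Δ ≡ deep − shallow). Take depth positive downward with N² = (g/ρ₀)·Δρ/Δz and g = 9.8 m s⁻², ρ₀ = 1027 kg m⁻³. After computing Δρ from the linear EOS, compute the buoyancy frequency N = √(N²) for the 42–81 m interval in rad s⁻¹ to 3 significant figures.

0.0187 rad s⁻¹

ΔT = +0.1 K, ΔS = +1.90 psu (deep − shallow).
Δρ/ρ₀ = −αΔT + βΔS = -1.80 × 10⁻⁵ + 1.406 × 10⁻³ = 1.388 × 10⁻³, so Δρ ≈ 1.425 kg m⁻³.
N² = (g/ρ₀)·Δρ/Δz = g·(Δρ/ρ₀)/Δz = 9.8 × 1.388 × 10⁻³ / 39 = 3.4878 × 10⁻⁴ s⁻².
N = √(3.4878 × 10⁻⁴) = 0.018676 rad s⁻¹ ≈ 0.0187 rad s⁻¹.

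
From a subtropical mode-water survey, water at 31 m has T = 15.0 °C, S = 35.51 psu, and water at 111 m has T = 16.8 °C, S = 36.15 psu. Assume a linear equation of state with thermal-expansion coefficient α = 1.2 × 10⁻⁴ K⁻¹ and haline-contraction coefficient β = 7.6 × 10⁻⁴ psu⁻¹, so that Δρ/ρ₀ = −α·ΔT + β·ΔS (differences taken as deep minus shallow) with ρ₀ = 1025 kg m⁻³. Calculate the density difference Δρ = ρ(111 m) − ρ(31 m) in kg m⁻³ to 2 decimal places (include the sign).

ΔT = +1.8 K, ΔS = +0.64 psu (deep − shallow).
Δρ/ρ₀ = −(1.2 × 10⁻⁴)(+1.8) + (7.6 × 10⁻⁴)(+0.64) = 2.704 × 10⁻⁴.
Δρ = 1025 × (2.704 × 10⁻⁴) = +0.28 kg m⁻³.
Positive Δρ: denser below, stable.

+0.28 kg m⁻³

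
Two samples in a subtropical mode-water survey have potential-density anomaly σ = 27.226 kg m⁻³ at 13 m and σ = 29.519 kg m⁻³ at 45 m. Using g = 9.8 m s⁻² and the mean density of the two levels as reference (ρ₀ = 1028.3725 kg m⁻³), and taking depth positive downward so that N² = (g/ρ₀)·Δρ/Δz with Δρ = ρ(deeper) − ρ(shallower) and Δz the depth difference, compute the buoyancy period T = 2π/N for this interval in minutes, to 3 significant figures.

Δρ = 1029.519 − 1027.226 = 2.293 kg m⁻³ over Δz = 45 − 13 = 32 m.
N² = (9.8/1028.3725) × (2.293/32) = 6.8286 × 10⁻⁴ s⁻².
N = √(6.8286 × 10⁻⁴) = 0.026132 rad s⁻¹, so T = 2π/N = 240.44 s = 4.0073 min ≈ 4.01 min.

4.01 min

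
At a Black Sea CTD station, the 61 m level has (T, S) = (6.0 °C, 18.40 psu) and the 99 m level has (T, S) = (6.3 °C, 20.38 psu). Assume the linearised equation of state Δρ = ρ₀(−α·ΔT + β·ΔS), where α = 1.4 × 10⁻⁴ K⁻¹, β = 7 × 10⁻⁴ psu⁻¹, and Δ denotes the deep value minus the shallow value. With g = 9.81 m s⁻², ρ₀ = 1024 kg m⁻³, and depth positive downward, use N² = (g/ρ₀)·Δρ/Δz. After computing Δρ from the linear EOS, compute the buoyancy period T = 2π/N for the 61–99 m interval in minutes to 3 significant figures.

ΔT = +0.3 K, ΔS = +1.98 psu (deep − shallow).
Δρ/ρ₀ = −αΔT + βΔS = -4.20 × 10⁻⁵ + 1.386 × 10⁻³ = 1.344 × 10⁻³, so Δρ ≈ 1.376 kg m⁻³.
N² = (g/ρ₀)·Δρ/Δz = g·(Δρ/ρ₀)/Δz = 9.81 × 1.344 × 10⁻³ / 38 = 3.4696 × 10⁻⁴ s⁻².
N = √(3.4696 × 10⁻⁴) = 0.018627 rad s⁻¹ → T = 2π/N = 337.32 s = 5.6220 min ≈ 5.62 min.

5.62 min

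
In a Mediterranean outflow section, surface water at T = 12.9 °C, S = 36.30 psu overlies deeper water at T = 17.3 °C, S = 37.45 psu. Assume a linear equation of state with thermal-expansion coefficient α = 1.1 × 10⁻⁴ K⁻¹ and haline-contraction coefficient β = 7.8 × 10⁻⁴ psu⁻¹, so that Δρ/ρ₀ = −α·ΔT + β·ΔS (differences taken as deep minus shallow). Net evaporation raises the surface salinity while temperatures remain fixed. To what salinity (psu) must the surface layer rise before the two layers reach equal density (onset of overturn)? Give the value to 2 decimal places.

36.83 psu

Neutral buoyancy requires −α(T_deep − T_surf) + β(S_deep − S_surf′) = 0.
S_surf′ = S_deep − (α/β)·ΔT = 37.45 − (1.1 × 10⁻⁴/7.8 × 10⁻⁴)·(+4.4) = 36.8295 psu.
Increase required: 36.8295 − 36.30 = 0.5295 psu.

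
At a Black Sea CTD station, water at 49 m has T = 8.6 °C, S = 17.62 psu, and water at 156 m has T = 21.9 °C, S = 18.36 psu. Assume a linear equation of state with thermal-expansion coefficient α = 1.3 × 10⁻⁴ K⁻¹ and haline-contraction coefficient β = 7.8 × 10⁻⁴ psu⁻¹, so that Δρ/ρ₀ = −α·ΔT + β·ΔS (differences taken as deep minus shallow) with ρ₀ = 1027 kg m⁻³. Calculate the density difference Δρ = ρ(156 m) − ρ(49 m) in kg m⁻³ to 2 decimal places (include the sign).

ΔT = +13.3 K, ΔS = +0.74 psu (deep − shallow).
Δρ/ρ₀ = −(1.3 × 10⁻⁴)(+13.3) + (7.8 × 10⁻⁴)(+0.74) = -1.1518 × 10⁻³.
Δρ = 1027 × (-1.1518 × 10⁻³) = -1.18 kg m⁻³.
Negative Δρ: lighter below, statically unstable.

-1.18 kg m⁻³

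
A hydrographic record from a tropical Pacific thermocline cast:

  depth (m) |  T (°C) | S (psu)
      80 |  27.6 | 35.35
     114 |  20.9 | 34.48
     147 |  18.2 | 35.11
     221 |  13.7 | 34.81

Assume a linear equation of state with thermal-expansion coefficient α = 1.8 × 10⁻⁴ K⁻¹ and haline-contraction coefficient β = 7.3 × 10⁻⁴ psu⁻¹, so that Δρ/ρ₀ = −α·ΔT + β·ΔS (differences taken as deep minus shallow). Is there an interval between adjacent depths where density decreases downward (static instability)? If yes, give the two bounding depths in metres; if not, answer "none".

none

Evaluate Δρ/ρ₀ = −αΔT + βΔS across each adjacent pair:
  80–114 m: −αΔT+βΔS = −(1.8 × 10⁻⁴)(-6.7)+(7.3 × 10⁻⁴)(-0.87) = 5.7 × 10⁻⁴ → stable
  114–147 m: −αΔT+βΔS = −(1.8 × 10⁻⁴)(-2.7)+(7.3 × 10⁻⁴)(+0.63) = 9.5 × 10⁻⁴ → stable
  147–221 m: −αΔT+βΔS = −(1.8 × 10⁻⁴)(-4.5)+(7.3 × 10⁻⁴)(-0.30) = 5.9 × 10⁻⁴ → stable
Every interval has Δρ > 0: the column is stably stratified throughout.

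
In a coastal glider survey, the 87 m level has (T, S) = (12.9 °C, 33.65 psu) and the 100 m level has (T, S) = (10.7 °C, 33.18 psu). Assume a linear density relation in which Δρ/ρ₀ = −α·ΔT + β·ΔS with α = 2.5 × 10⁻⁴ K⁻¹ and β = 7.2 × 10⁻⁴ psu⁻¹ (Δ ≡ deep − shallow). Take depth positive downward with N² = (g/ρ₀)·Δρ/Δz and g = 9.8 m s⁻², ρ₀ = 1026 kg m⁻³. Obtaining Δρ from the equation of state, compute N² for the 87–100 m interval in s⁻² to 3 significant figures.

ΔT = -2.2 K, ΔS = -0.47 psu (deep − shallow).
Δρ/ρ₀ = −αΔT + βΔS = 5.50 × 10⁻⁴ − 3.384 × 10⁻⁴ = 2.116 × 10⁻⁴, so Δρ ≈ 0.2171 kg m⁻³.
N² = (g/ρ₀)·Δρ/Δz = g·(Δρ/ρ₀)/Δz = 9.8 × 2.116 × 10⁻⁴ / 13 = 1.5951 × 10⁻⁴ s⁻² ≈ 1.60 × 10⁻⁴ s⁻².

1.60 × 10⁻⁴ s⁻²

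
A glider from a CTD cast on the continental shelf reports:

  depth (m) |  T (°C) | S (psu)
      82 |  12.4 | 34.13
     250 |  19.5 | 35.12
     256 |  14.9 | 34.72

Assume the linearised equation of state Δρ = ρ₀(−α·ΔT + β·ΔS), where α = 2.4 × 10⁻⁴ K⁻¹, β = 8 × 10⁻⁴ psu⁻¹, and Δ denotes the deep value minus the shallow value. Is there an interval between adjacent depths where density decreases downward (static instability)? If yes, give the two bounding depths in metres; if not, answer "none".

82–250 m

Evaluate Δρ/ρ₀ = −αΔT + βΔS across each adjacent pair:
  82–250 m: −αΔT+βΔS = −(2.4 × 10⁻⁴)(+7.1)+(8 × 10⁻⁴)(+0.99) = -9.1 × 10⁻⁴ → UNSTABLE
  250–256 m: −αΔT+βΔS = −(2.4 × 10⁻⁴)(-4.6)+(8 × 10⁻⁴)(-0.40) = 7.8 × 10⁻⁴ → stable
The 82–250 m interval has Δρ < 0: lighter water underlies denser water.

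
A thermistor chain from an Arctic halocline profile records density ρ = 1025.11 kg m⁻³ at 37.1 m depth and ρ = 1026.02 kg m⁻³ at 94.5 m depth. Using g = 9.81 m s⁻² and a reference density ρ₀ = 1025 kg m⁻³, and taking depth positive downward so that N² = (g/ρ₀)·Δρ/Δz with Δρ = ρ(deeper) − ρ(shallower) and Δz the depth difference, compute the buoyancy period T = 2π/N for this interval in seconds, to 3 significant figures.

Δρ = 1026.02 − 1025.11 = 0.91 kg m⁻³ over Δz = 94.5 − 37.1 = 57.4 m.
N² = (9.81/1025) × (0.91/57.4) = 1.5173 × 10⁻⁴ s⁻².
N = √(1.5173 × 10⁻⁴) = 0.012318 rad s⁻¹, so T = 2π/N = 510.08 s ≈ 510 s.

510 s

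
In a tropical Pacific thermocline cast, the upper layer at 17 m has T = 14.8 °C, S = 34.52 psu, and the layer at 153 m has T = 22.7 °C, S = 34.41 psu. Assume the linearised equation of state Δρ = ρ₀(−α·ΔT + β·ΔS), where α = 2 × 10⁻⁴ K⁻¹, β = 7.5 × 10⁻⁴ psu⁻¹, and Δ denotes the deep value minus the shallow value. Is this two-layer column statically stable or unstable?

ΔT = 22.7 − 14.8 = +7.9 K and ΔS = 34.41 − 34.52 = -0.11 psu (deep − shallow).
−αΔT = -1.58 × 10⁻³; βΔS = -8.25 × 10⁻⁵; sum Δρ/ρ₀ = -1.6625 × 10⁻³.
Δρ/ρ₀ < 0, so Δρ < 0: deeper water is lighter → statically unstable; the column would overturn.

unstable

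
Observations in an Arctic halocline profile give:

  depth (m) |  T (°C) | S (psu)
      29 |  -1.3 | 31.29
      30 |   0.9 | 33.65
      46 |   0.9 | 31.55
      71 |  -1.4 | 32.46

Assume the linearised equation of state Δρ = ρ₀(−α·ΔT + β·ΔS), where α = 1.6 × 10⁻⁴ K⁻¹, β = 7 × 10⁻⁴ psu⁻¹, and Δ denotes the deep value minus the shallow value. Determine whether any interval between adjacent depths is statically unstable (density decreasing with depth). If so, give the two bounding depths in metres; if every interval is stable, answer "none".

30–46 m

Evaluate Δρ/ρ₀ = −αΔT + βΔS across each adjacent pair:
  29–30 m: −αΔT+βΔS = −(1.6 × 10⁻⁴)(+2.2)+(7 × 10⁻⁴)(+2.36) = 1.3 × 10⁻³ → stable
  30–46 m: −αΔT+βΔS = −(1.6 × 10⁻⁴)(+0.0)+(7 × 10⁻⁴)(-2.10) = -1.5 × 10⁻³ → UNSTABLE
  46–71 m: −αΔT+βΔS = −(1.6 × 10⁻⁴)(-2.3)+(7 × 10⁻⁴)(+0.91) = 1.0 × 10⁻³ → stable
The 30–46 m interval has Δρ < 0: lighter water underlies denser water.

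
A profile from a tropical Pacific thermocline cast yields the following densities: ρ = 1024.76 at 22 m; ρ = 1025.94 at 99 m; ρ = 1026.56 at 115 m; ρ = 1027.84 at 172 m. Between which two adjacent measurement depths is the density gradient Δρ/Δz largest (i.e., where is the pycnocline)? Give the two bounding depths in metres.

99–115 m

Compute the density gradient over each adjacent pair:
  22–99 m: Δρ/Δz = 1.18/77 = 0.015 kg m⁻⁴
  99–115 m: Δρ/Δz = 0.62/16 = 0.039 kg m⁻⁴
  115–172 m: Δρ/Δz = 1.28/57 = 0.022 kg m⁻⁴
The largest gradient is in the 99–115 m interval — the pycnocline.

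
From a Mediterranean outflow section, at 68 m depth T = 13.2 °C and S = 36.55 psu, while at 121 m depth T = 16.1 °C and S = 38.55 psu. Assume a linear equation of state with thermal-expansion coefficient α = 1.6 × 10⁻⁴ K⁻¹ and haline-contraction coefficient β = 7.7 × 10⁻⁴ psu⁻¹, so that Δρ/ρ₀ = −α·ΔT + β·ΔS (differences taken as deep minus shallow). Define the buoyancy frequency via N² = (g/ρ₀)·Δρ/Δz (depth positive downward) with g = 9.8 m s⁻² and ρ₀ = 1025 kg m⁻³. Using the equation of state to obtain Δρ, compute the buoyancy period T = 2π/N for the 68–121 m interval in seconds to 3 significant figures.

ΔT = +2.9 K, ΔS = +2.00 psu (deep − shallow).
Δρ/ρ₀ = −αΔT + βΔS = -4.64 × 10⁻⁴ + 1.54 × 10⁻³ = 1.076 × 10⁻³, so Δρ ≈ 1.103 kg m⁻³.
N² = (g/ρ₀)·Δρ/Δz = g·(Δρ/ρ₀)/Δz = 9.8 × 1.076 × 10⁻³ / 53 = 1.9896 × 10⁻⁴ s⁻².
N = √(1.9896 × 10⁻⁴) = 0.014105 rad s⁻¹ → T = 2π/N = 445.46 s ≈ 445 s.

445 s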